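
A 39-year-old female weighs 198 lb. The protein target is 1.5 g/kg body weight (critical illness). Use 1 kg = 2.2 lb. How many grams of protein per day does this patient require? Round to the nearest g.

135 g/day

Weight in kg = 198 ÷ 2.2 = 90 kg.
Protein = 1.5 g/kg × 90 kg = 135 g/day.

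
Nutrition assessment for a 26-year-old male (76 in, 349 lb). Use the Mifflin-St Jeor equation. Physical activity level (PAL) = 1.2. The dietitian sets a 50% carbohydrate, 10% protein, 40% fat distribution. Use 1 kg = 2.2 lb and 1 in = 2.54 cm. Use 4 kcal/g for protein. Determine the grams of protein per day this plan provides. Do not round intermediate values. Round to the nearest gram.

80 g/day

Convert to metric: weight = 349 ÷ 2.2 = 158.6364 kg; height = 76 × 2.54 = 193.04 cm.
Mifflin-St Jeor (male): BMR = 10(158.6364) + 6.25(193.04) − 5(26) + 5 = 1586.3636 + 1206.5 − 130 + 5 = 2667.8636 kcal/day.
TEE = 2667.8636 × 1.2 = 3201.4364 kcal/day.
Protein energy = 10% × 3201.4364 = 320.1436 kcal.
Protein = 320.1436 ÷ 4 kcal/g = 80.0359 g.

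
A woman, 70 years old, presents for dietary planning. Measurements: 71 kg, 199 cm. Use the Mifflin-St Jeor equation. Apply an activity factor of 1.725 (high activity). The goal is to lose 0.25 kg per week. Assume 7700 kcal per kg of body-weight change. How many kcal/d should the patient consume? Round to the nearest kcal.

2214 kcal/d

Mifflin-St Jeor (female): BMR = 10(71) + 6.25(199) − 5(70) − 161 = 710 + 1243.75 − 350 − 161 = 1442.75 kcal/day.
TEE = 1442.75 × 1.725 = 2488.7438 kcal/day.
Required daily deficit = 0.25 × 7700 ÷ 7 = 275 kcal/day.
Target intake = 2488.7438 − 275 = 2213.7438 kcal/day.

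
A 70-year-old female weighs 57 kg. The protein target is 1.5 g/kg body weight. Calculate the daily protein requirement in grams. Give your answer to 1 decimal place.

Protein = 1.5 g/kg × 57 kg = 85.5 g/day.

85.5 g/day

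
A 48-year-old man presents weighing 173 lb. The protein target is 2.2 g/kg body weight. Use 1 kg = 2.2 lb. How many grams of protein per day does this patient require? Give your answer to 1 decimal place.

Weight in kg = 173 ÷ 2.2 = 78.6364 kg.
Protein = 2.2 g/kg × 78.6364 kg = 173 g/day.

173.0 g/day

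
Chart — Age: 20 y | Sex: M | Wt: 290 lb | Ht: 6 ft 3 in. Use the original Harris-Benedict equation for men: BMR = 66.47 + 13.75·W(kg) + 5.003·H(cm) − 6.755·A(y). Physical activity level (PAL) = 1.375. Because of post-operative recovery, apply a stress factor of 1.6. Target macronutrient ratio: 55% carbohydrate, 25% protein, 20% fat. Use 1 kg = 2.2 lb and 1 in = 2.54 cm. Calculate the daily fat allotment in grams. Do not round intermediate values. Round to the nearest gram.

132 g/day

Convert to metric: weight = 290 ÷ 2.2 = 131.8182 kg; height = (6×12 + 3) × 2.54 = 75 × 2.54 = 190.5 cm.
Harris-Benedict: BMR = 66.47 + 13.75(131.8182) + 5.003(190.5) − 6.755(20) = 2696.9415 kcal/day.
TEE = 2696.9415 × 1.375 = 3708.2946 kcal/day.
With stress factor 1.6: 3708.2946 × 1.6 = 5933.2713 kcal/day.
Fat energy = 20% × 5933.2713 = 1186.6543 kcal.
Fat = 1186.6543 ÷ 9 kcal/g = 131.8505 g.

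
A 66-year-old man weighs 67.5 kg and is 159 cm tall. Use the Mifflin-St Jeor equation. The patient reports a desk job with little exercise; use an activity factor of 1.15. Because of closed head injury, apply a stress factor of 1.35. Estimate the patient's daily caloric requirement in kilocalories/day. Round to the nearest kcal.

Mifflin-St Jeor (male): BMR = 10(67.5) + 6.25(159) − 5(66) + 5 = 675 + 993.75 − 330 + 5 = 1343.75 kcal/day.
TEE = BMR × activity factor = 1343.75 × 1.15 = 1545.3125 kcal/day.
Apply stress factor: 1545.3125 × 1.35 = 2086.1719 kcal/day.

2086 kilocalories/day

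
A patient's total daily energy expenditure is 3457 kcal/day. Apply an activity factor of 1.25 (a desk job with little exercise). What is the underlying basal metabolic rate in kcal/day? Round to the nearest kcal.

2766 kcal/day

BMR = TEE ÷ activity factor = 3457 ÷ 1.25 = 2765.6 kcal/day.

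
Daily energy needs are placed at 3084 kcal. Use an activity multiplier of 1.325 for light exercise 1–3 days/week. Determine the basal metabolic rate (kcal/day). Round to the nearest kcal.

2328 kcal/day

BMR = TEE ÷ activity factor = 3084 ÷ 1.325 = 2327.5472 kcal/day.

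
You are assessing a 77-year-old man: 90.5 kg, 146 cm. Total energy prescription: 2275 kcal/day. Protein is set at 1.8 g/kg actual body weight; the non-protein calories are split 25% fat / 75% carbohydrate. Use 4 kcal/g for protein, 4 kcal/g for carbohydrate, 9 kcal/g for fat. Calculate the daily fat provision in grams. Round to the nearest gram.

45 g/day

Protein = 1.8 × 90.5 = 162.9 g → 162.9 × 4 = 651.6 kcal.
Non-protein calories = 2275 − 651.6 = 1623.4 kcal.
Fat: 25% × 1623.4 = 405.85 kcal; carbohydrate: 1217.55 kcal.
Fat: 405.85 kcal ÷ 9 kcal/g = 45.0944 g.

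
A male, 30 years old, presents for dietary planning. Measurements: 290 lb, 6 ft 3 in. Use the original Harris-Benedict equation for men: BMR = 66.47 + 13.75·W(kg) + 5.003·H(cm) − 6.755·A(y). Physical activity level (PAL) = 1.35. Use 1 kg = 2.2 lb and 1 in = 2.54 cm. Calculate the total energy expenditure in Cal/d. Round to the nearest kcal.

Convert to metric: weight = 290 ÷ 2.2 = 131.8182 kg; height = (6×12 + 3) × 2.54 = 75 × 2.54 = 190.5 cm.
Harris-Benedict: BMR = 66.47 + 13.75(131.8182) + 5.003(190.5) − 6.755(30) = 2629.3915 kcal/day.
TEE = BMR × activity factor = 2629.3915 × 1.35 = 3549.6785 kcal/day.

3550 Cal/d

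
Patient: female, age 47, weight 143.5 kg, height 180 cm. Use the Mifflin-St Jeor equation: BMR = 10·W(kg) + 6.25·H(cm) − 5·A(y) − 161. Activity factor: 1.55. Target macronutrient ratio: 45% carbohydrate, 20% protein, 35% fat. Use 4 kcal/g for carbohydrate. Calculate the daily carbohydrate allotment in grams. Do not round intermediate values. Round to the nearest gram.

377 g/day

Mifflin-St Jeor (female): BMR = 10(143.5) + 6.25(180) − 5(47) − 161 = 1435 + 1125 − 235 − 161 = 2164 kcal/day.
TEE = 2164 × 1.55 = 3354.2 kcal/day.
Carbohydrate energy = 45% × 3354.2 = 1509.39 kcal.
Carbohydrate = 1509.39 ÷ 4 kcal/g = 377.3475 g.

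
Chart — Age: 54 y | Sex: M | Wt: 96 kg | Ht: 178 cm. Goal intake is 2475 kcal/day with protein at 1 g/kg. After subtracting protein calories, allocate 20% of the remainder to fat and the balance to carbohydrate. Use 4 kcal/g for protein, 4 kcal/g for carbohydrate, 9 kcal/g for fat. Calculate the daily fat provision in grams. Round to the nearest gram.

46 g/day

Protein = 1 × 96 = 96 g → 96 × 4 = 384 kcal.
Non-protein calories = 2475 − 384 = 2091 kcal.
Fat: 20% × 2091 = 418.2 kcal; carbohydrate: 1672.8 kcal.
Fat: 418.2 kcal ÷ 9 kcal/g = 46.4667 g.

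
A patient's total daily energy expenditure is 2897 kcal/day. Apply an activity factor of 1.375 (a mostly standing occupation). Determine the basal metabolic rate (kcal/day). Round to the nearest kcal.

BMR = TEE ÷ activity factor = 2897 ÷ 1.375 = 2106.9091 kcal/day.

2107 kcal/day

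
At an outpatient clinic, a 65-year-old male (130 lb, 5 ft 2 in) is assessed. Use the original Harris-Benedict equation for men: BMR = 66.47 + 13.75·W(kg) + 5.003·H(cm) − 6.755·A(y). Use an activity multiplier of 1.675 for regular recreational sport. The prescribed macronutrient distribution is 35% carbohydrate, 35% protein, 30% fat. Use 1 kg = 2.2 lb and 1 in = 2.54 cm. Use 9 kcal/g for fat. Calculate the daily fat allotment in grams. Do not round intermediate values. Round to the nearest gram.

Convert to metric: weight = 130 ÷ 2.2 = 59.0909 kg; height = (5×12 + 2) × 2.54 = 62 × 2.54 = 157.48 cm.
Harris-Benedict: BMR = 66.47 + 13.75(59.0909) + 5.003(157.48) − 6.755(65) = 1227.7674 kcal/day.
TEE = 1227.7674 × 1.675 = 2056.5105 kcal/day.
Fat energy = 30% × 2056.5105 = 616.9531 kcal.
Fat = 616.9531 ÷ 9 kcal/g = 68.5503 g.

69 g/day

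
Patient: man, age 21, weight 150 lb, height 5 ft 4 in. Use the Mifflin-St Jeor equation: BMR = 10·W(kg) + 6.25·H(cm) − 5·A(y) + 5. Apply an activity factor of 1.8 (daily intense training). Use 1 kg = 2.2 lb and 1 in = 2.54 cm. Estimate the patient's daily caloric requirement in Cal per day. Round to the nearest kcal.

Convert to metric: weight = 150 ÷ 2.2 = 68.1818 kg; height = (5×12 + 4) × 2.54 = 64 × 2.54 = 162.56 cm.
Mifflin-St Jeor (male): BMR = 10(68.1818) + 6.25(162.56) − 5(21) + 5 = 681.8182 + 1016 − 105 + 5 = 1597.8182 kcal/day.
TEE = BMR × activity factor = 1597.8182 × 1.8 = 2876.0727 kcal/day.

2876 Cal per day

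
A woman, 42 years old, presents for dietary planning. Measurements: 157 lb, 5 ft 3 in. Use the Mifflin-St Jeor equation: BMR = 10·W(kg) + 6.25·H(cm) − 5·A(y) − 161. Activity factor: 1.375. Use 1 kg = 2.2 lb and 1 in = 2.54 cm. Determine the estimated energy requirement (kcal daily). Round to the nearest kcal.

Convert to metric: weight = 157 ÷ 2.2 = 71.3636 kg; height = (5×12 + 3) × 2.54 = 63 × 2.54 = 160.02 cm.
Mifflin-St Jeor (female): BMR = 10(71.3636) + 6.25(160.02) − 5(42) − 161 = 713.6364 + 1000.125 − 210 − 161 = 1342.7614 kcal/day.
TEE = BMR × activity factor = 1342.7614 × 1.375 = 1846.2969 kcal/day.

1846 kcal daily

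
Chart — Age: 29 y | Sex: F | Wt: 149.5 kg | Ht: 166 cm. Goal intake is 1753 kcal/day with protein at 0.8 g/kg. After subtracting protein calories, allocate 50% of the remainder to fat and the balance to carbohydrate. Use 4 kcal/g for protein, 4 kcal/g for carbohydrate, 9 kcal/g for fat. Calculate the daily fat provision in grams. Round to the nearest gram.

71 g/day

Protein = 0.8 × 149.5 = 119.6 g → 119.6 × 4 = 478.4 kcal.
Non-protein calories = 1753 − 478.4 = 1274.6 kcal.
Fat: 50% × 1274.6 = 637.3 kcal; carbohydrate: 637.3 kcal.
Fat: 637.3 kcal ÷ 9 kcal/g = 70.8111 g.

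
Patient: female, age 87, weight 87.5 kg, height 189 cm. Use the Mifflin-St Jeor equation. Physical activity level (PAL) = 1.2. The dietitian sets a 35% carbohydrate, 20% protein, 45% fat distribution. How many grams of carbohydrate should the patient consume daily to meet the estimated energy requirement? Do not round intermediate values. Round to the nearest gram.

Mifflin-St Jeor (female): BMR = 10(87.5) + 6.25(189) − 5(87) − 161 = 875 + 1181.25 − 435 − 161 = 1460.25 kcal/day.
TEE = 1460.25 × 1.2 = 1752.3 kcal/day.
Carbohydrate energy = 35% × 1752.3 = 613.305 kcal.
Carbohydrate = 613.305 ÷ 4 kcal/g = 153.3263 g.

153 g/day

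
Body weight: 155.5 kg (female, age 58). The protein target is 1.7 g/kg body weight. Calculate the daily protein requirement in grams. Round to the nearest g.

264 g/day

Protein = 1.7 g/kg × 155.5 kg = 264.35 g/day.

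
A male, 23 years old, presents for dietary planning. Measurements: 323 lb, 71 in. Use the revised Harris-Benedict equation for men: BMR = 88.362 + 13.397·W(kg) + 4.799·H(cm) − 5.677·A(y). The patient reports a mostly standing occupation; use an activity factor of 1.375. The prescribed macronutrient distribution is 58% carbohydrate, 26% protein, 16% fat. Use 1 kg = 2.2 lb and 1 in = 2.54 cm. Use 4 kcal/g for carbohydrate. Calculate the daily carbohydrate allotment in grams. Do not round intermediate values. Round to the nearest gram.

Convert to metric: weight = 323 ÷ 2.2 = 146.8182 kg; height = 71 × 2.54 = 180.34 cm.
Harris-Benedict: BMR = 88.362 + 13.397(146.8182) + 4.799(180.34) − 5.677(23) = 2790.1658 kcal/day.
TEE = 2790.1658 × 1.375 = 3836.478 kcal/day.
Carbohydrate energy = 58% × 3836.478 = 2225.1573 kcal.
Carbohydrate = 2225.1573 ÷ 4 kcal/g = 556.2893 g.

556 g/day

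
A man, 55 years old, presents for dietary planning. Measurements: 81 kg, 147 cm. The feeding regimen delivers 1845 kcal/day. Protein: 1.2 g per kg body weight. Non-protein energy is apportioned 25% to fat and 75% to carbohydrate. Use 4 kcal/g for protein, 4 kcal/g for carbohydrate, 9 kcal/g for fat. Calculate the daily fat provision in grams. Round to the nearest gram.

Protein = 1.2 × 81 = 97.2 g → 97.2 × 4 = 388.8 kcal.
Non-protein calories = 1845 − 388.8 = 1456.2 kcal.
Fat: 25% × 1456.2 = 364.05 kcal; carbohydrate: 1092.15 kcal.
Fat: 364.05 kcal ÷ 9 kcal/g = 40.45 g.

40 g/day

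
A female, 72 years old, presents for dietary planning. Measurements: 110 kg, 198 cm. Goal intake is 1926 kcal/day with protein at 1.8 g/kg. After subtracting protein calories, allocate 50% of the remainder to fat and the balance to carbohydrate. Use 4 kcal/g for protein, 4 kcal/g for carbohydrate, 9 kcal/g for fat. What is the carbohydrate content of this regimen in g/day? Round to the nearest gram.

Protein = 1.8 × 110 = 198 g → 198 × 4 = 792 kcal.
Non-protein calories = 1926 − 792 = 1134 kcal.
Fat: 50% × 1134 = 567 kcal; carbohydrate: 567 kcal.
Carbohydrate: 567 kcal ÷ 4 kcal/g = 141.75 g.

142 g/day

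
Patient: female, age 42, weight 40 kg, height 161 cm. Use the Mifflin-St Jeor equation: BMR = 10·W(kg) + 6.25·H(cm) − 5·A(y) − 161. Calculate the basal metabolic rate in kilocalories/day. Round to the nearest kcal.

Mifflin-St Jeor (female): BMR = 10(40) + 6.25(161) − 5(42) − 161 = 400 + 1006.25 − 210 − 161 = 1035.25 kcal/day.

1035 kilocalories/day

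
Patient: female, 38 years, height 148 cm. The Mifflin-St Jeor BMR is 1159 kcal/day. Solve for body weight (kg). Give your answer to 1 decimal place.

1159 = 10·W + 6.25(148) − 5(38) − 161
10·W = 1159 − 574 = 585, so W = 58.5 kg.

58.5 kg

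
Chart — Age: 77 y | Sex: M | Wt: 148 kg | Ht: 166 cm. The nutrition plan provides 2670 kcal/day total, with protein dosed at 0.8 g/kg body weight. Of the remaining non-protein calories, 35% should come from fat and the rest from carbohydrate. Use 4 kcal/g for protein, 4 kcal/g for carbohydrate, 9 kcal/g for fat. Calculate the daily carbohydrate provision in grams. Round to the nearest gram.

Protein = 0.8 × 148 = 118.4 g → 118.4 × 4 = 473.6 kcal.
Non-protein calories = 2670 − 473.6 = 2196.4 kcal.
Fat: 35% × 2196.4 = 768.74 kcal; carbohydrate: 1427.66 kcal.
Carbohydrate: 1427.66 kcal ÷ 4 kcal/g = 356.915 g.

357 g/day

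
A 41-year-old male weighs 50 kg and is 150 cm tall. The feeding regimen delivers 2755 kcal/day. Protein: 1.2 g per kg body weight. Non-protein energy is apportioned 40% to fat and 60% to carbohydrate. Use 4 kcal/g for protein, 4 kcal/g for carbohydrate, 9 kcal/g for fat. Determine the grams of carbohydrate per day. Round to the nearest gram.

Protein = 1.2 × 50 = 60 g → 60 × 4 = 240 kcal.
Non-protein calories = 2755 − 240 = 2515 kcal.
Fat: 40% × 2515 = 1006 kcal; carbohydrate: 1509 kcal.
Carbohydrate: 1509 kcal ÷ 4 kcal/g = 377.25 g.

377 g/day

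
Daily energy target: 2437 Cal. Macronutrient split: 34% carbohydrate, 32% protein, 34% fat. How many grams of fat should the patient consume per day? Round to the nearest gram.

Fat energy = 34% × 2437 = 828.58 kcal.
At 9 kcal/g: 828.58 ÷ 9 = 92.0644 g.

92 g/day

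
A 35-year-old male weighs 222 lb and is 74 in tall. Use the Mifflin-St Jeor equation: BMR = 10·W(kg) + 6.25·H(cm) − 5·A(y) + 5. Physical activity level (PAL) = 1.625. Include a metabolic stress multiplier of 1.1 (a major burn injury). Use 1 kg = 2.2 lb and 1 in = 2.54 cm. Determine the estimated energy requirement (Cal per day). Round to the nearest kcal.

3600 Cal per day

Convert to metric: weight = 222 ÷ 2.2 = 100.9091 kg; height = 74 × 2.54 = 187.96 cm.
Mifflin-St Jeor (male): BMR = 10(100.9091) + 6.25(187.96) − 5(35) + 5 = 1009.0909 + 1174.75 − 175 + 5 = 2013.8409 kcal/day.
TEE = BMR × activity factor = 2013.8409 × 1.625 = 3272.4915 kcal/day.
Apply stress factor: 3272.4915 × 1.1 = 3599.7406 kcal/day.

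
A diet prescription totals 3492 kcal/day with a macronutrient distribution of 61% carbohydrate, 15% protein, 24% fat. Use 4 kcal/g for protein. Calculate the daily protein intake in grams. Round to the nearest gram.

131 g/day

Protein energy = 15% × 3492 = 523.8 kcal.
At 4 kcal/g: 523.8 ÷ 4 = 130.95 g.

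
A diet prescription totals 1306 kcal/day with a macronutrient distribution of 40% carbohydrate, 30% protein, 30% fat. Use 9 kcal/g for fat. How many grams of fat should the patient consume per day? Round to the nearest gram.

44 g/day

Fat energy = 30% × 1306 = 391.8 kcal.
At 9 kcal/g: 391.8 ÷ 9 = 43.5333 g.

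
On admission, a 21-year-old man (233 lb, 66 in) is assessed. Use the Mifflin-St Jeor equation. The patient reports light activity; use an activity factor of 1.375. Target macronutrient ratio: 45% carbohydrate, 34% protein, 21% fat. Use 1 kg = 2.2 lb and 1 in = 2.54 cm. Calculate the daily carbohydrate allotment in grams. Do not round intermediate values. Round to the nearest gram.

Convert to metric: weight = 233 ÷ 2.2 = 105.9091 kg; height = 66 × 2.54 = 167.64 cm.
Mifflin-St Jeor (male): BMR = 10(105.9091) + 6.25(167.64) − 5(21) + 5 = 1059.0909 + 1047.75 − 105 + 5 = 2006.8409 kcal/day.
TEE = 2006.8409 × 1.375 = 2759.4063 kcal/day.
Carbohydrate energy = 45% × 2759.4063 = 1241.7328 kcal.
Carbohydrate = 1241.7328 ÷ 4 kcal/g = 310.4332 g.

310 g/day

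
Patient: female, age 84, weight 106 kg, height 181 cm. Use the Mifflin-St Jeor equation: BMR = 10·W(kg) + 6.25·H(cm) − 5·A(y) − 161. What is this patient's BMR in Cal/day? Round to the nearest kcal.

1610 Cal/day

Mifflin-St Jeor (female): BMR = 10(106) + 6.25(181) − 5(84) − 161 = 1060 + 1131.25 − 420 − 161 = 1610.25 kcal/day.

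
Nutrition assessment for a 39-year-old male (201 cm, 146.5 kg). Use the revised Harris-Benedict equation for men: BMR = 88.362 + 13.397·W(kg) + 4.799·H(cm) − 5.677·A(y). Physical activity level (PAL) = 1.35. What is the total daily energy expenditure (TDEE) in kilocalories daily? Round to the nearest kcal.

Harris-Benedict: BMR = 88.362 + 13.397(146.5) + 4.799(201) − 5.677(39) = 2794.2185 kcal/day.
TEE = BMR × activity factor = 2794.2185 × 1.35 = 3772.195 kcal/day.

3772 kilocalories daily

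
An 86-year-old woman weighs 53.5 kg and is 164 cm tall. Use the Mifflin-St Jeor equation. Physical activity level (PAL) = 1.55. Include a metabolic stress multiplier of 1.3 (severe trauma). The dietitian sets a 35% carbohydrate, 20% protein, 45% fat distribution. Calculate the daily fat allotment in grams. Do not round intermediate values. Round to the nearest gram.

98 g/day

Mifflin-St Jeor (female): BMR = 10(53.5) + 6.25(164) − 5(86) − 161 = 535 + 1025 − 430 − 161 = 969 kcal/day.
TEE = 969 × 1.55 = 1501.95 kcal/day.
With stress factor 1.3: 1501.95 × 1.3 = 1952.535 kcal/day.
Fat energy = 45% × 1952.535 = 878.6408 kcal.
Fat = 878.6408 ÷ 9 kcal/g = 97.6268 g.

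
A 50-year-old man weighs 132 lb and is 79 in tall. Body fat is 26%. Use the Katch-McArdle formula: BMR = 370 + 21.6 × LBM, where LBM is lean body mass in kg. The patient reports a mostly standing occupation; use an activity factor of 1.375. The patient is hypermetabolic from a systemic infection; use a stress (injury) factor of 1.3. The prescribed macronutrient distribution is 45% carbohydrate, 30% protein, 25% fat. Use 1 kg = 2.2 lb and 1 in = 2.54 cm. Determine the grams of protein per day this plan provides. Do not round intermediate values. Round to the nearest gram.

Convert to metric: weight = 132 ÷ 2.2 = 60 kg; height = 79 × 2.54 = 200.66 cm.
LBM = 60 × (1 − 0.26) = 44.4 kg. Katch-McArdle: BMR = 370 + 21.6 × 44.4 = 1329.04 kcal/day.
TEE = 1329.04 × 1.375 = 1827.43 kcal/day.
With stress factor 1.3: 1827.43 × 1.3 = 2375.659 kcal/day.
Protein energy = 30% × 2375.659 = 712.6977 kcal.
Protein = 712.6977 ÷ 4 kcal/g = 178.1744 g.

178 g/day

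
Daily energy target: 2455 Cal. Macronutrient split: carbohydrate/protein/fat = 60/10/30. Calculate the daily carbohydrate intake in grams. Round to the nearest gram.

368 g/day

Carbohydrate energy = 60% × 2455 = 1473 kcal.
At 4 kcal/g: 1473 ÷ 4 = 368.25 g.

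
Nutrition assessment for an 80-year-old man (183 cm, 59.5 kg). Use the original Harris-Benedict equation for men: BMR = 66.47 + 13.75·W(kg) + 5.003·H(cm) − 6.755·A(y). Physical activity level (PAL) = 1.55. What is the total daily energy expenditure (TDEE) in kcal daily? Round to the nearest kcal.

Harris-Benedict: BMR = 66.47 + 13.75(59.5) + 5.003(183) − 6.755(80) = 1259.744 kcal/day.
TEE = BMR × activity factor = 1259.744 × 1.55 = 1952.6032 kcal/day.

1953 kcal daily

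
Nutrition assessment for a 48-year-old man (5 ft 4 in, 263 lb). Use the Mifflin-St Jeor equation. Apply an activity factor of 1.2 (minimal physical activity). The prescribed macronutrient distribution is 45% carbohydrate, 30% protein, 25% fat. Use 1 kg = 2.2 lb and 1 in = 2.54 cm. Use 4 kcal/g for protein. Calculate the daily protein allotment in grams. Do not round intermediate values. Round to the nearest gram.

178 g/day

Convert to metric: weight = 263 ÷ 2.2 = 119.5455 kg; height = (5×12 + 4) × 2.54 = 64 × 2.54 = 162.56 cm.
Mifflin-St Jeor (male): BMR = 10(119.5455) + 6.25(162.56) − 5(48) + 5 = 1195.4545 + 1016 − 240 + 5 = 1976.4545 kcal/day.
TEE = 1976.4545 × 1.2 = 2371.7455 kcal/day.
Protein energy = 30% × 2371.7455 = 711.5236 kcal.
Protein = 711.5236 ÷ 4 kcal/g = 177.8809 g.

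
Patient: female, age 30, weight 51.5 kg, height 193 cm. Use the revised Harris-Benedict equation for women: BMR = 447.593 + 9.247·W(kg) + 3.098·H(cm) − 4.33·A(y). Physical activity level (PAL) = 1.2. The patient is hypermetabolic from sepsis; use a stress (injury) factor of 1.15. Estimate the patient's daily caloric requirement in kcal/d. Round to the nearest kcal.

Harris-Benedict: BMR = 447.593 + 9.247(51.5) + 3.098(193) − 4.33(30) = 1391.8275 kcal/day.
TEE = BMR × activity factor = 1391.8275 × 1.2 = 1670.193 kcal/day.
Apply stress factor: 1670.193 × 1.15 = 1920.722 kcal/day.

1921 kcal/d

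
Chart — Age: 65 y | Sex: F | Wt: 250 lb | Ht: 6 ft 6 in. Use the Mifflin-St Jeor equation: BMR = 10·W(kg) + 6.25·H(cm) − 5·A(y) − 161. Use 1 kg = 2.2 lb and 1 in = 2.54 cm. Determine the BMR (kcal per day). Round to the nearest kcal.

1889 kcal per day

Convert to metric: weight = 250 ÷ 2.2 = 113.6364 kg; height = (6×12 + 6) × 2.54 = 78 × 2.54 = 198.12 cm.
Mifflin-St Jeor (female): BMR = 10(113.6364) + 6.25(198.12) − 5(65) − 161 = 1136.3636 + 1238.25 − 325 − 161 = 1888.6136 kcal/day.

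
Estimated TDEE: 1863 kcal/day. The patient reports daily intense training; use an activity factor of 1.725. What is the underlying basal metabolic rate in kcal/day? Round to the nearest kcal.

BMR = TEE ÷ activity factor = 1863 ÷ 1.725 = 1080 kcal/day.

1080 kcal/day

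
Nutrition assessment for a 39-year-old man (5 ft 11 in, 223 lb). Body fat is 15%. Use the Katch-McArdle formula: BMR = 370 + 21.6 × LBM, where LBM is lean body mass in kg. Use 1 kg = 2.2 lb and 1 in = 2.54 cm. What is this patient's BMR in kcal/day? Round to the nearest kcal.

Convert to metric: weight = 223 ÷ 2.2 = 101.3636 kg; height = (5×12 + 11) × 2.54 = 71 × 2.54 = 180.34 cm.
LBM = 101.3636 × (1 − 0.15) = 86.1591 kg. Katch-McArdle: BMR = 370 + 21.6 × 86.1591 = 2231.0364 kcal/day.

2231 kcal/day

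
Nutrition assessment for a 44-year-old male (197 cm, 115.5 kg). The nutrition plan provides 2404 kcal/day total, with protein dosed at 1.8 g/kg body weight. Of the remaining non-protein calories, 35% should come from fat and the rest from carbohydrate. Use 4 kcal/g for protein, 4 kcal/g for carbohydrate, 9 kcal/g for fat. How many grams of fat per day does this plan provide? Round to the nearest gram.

61 g/day

Protein = 1.8 × 115.5 = 207.9 g → 207.9 × 4 = 831.6 kcal.
Non-protein calories = 2404 − 831.6 = 1572.4 kcal.
Fat: 35% × 1572.4 = 550.34 kcal; carbohydrate: 1022.06 kcal.
Fat: 550.34 kcal ÷ 9 kcal/g = 61.1489 g.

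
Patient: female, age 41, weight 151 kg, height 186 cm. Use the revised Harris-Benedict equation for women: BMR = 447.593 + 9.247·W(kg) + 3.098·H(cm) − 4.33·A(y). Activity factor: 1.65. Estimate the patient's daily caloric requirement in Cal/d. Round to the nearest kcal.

Harris-Benedict: BMR = 447.593 + 9.247(151) + 3.098(186) − 4.33(41) = 2242.588 kcal/day.
TEE = BMR × activity factor = 2242.588 × 1.65 = 3700.2702 kcal/day.

3700 Cal/d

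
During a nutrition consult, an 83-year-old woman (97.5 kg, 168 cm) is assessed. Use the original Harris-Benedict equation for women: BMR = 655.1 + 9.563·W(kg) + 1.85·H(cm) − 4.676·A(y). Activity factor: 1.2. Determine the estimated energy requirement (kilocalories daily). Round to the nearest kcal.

Harris-Benedict: BMR = 655.1 + 9.563(97.5) + 1.85(168) − 4.676(83) = 1510.1845 kcal/day.
TEE = BMR × activity factor = 1510.1845 × 1.2 = 1812.2214 kcal/day.

1812 kilocalories daily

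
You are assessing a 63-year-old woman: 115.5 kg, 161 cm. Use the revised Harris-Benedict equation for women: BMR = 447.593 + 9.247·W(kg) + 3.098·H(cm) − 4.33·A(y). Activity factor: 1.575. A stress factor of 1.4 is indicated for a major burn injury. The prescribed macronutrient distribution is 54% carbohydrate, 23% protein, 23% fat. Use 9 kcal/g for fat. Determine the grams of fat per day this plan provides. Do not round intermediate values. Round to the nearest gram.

98 g/day

Harris-Benedict: BMR = 447.593 + 9.247(115.5) + 3.098(161) − 4.33(63) = 1741.6095 kcal/day.
TEE = 1741.6095 × 1.575 = 2743.035 kcal/day.
With stress factor 1.4: 2743.035 × 1.4 = 3840.2489 kcal/day.
Fat energy = 23% × 3840.2489 = 883.2573 kcal.
Fat = 883.2573 ÷ 9 kcal/g = 98.1397 g.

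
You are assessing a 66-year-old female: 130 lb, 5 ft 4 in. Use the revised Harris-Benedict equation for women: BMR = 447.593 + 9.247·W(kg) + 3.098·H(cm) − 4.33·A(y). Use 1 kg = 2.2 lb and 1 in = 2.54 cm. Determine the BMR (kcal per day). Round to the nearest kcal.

1212 kcal per day

Convert to metric: weight = 130 ÷ 2.2 = 59.0909 kg; height = (5×12 + 4) × 2.54 = 64 × 2.54 = 162.56 cm.
Harris-Benedict: BMR = 447.593 + 9.247(59.0909) + 3.098(162.56) − 4.33(66) = 1211.8375 kcal/day.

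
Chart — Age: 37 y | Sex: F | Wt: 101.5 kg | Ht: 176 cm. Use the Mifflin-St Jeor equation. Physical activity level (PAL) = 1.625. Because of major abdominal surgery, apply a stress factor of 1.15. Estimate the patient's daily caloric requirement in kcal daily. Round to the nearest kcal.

Mifflin-St Jeor (female): BMR = 10(101.5) + 6.25(176) − 5(37) − 161 = 1015 + 1100 − 185 − 161 = 1769 kcal/day.
TEE = BMR × activity factor = 1769 × 1.625 = 2874.625 kcal/day.
Apply stress factor: 2874.625 × 1.15 = 3305.8188 kcal/day.

3306 kcal daily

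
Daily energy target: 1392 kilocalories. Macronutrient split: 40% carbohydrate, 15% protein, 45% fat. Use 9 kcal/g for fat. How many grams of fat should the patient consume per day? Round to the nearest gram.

70 g/day

Fat energy = 45% × 1392 = 626.4 kcal.
At 9 kcal/g: 626.4 ÷ 9 = 69.6 g.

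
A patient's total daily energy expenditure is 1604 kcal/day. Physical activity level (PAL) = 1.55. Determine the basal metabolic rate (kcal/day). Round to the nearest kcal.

BMR = TEE ÷ activity factor = 1604 ÷ 1.55 = 1034.8387 kcal/day.

1035 kcal/day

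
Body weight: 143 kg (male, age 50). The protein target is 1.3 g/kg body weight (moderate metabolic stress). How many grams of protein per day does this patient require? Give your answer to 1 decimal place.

185.9 g/day

Protein = 1.3 g/kg × 143 kg = 185.9 g/day.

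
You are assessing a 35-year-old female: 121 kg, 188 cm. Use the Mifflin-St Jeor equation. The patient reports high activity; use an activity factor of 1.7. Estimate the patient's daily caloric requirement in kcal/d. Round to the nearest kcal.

Mifflin-St Jeor (female): BMR = 10(121) + 6.25(188) − 5(35) − 161 = 1210 + 1175 − 175 − 161 = 2049 kcal/day.
TEE = BMR × activity factor = 2049 × 1.7 = 3483.3 kcal/day.

3483 kcal/d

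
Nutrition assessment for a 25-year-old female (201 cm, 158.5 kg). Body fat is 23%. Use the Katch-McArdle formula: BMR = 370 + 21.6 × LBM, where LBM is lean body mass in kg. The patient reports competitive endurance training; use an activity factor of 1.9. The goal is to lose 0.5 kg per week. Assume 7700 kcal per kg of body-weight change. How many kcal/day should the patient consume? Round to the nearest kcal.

5162 kcal/day

LBM = 158.5 × (1 − 0.23) = 122.045 kg. Katch-McArdle: BMR = 370 + 21.6 × 122.045 = 3006.172 kcal/day.
TEE = 3006.172 × 1.9 = 5711.7268 kcal/day.
Required daily deficit = 0.5 × 7700 ÷ 7 = 550 kcal/day.
Target intake = 5711.7268 − 550 = 5161.7268 kcal/day.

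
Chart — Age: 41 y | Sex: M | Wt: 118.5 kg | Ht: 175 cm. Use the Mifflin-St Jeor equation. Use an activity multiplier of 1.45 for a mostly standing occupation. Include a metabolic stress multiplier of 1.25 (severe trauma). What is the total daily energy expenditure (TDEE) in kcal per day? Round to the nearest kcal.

Mifflin-St Jeor (male): BMR = 10(118.5) + 6.25(175) − 5(41) + 5 = 1185 + 1093.75 − 205 + 5 = 2078.75 kcal/day.
TEE = BMR × activity factor = 2078.75 × 1.45 = 3014.1875 kcal/day.
Apply stress factor: 3014.1875 × 1.25 = 3767.7344 kcal/day.

3768 kcal per day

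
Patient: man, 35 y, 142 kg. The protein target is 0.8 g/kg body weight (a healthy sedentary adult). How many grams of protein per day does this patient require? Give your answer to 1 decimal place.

Protein = 0.8 g/kg × 142 kg = 113.6 g/day.

113.6 g/day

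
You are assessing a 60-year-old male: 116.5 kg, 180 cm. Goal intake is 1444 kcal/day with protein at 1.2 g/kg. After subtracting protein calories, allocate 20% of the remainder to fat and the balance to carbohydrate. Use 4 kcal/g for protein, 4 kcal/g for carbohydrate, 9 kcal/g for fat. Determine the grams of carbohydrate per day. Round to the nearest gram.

177 g/day

Protein = 1.2 × 116.5 = 139.8 g → 139.8 × 4 = 559.2 kcal.
Non-protein calories = 1444 − 559.2 = 884.8 kcal.
Fat: 20% × 884.8 = 176.96 kcal; carbohydrate: 707.84 kcal.
Carbohydrate: 707.84 kcal ÷ 4 kcal/g = 176.96 g.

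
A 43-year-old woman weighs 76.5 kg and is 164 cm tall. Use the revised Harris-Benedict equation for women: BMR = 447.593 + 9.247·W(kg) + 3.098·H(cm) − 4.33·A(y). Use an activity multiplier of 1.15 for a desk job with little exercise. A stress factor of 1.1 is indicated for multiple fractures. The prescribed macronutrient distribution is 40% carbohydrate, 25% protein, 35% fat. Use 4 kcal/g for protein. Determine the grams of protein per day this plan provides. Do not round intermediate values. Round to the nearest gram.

Harris-Benedict: BMR = 447.593 + 9.247(76.5) + 3.098(164) − 4.33(43) = 1476.8705 kcal/day.
TEE = 1476.8705 × 1.15 = 1698.4011 kcal/day.
With stress factor 1.1: 1698.4011 × 1.1 = 1868.2412 kcal/day.
Protein energy = 25% × 1868.2412 = 467.0603 kcal.
Protein = 467.0603 ÷ 4 kcal/g = 116.7651 g.

117 g/day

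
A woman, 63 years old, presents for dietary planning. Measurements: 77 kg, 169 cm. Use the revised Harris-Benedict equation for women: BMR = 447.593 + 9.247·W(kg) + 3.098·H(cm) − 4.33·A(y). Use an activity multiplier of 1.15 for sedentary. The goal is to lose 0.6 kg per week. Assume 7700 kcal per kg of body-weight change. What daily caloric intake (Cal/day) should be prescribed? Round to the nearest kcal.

Harris-Benedict: BMR = 447.593 + 9.247(77) + 3.098(169) − 4.33(63) = 1410.384 kcal/day.
TEE = 1410.384 × 1.15 = 1621.9416 kcal/day.
Required daily deficit = 0.6 × 7700 ÷ 7 = 660 kcal/day.
Target intake = 1621.9416 − 660 = 961.9416 kcal/day.

962 Cal/day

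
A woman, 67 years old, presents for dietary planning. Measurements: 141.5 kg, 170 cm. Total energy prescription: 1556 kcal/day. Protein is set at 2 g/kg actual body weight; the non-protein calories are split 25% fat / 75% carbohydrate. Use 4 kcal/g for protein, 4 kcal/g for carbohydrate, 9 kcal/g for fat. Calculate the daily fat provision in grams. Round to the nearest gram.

12 g/day

Protein = 2 × 141.5 = 283 g → 283 × 4 = 1132 kcal.
Non-protein calories = 1556 − 1132 = 424 kcal.
Fat: 25% × 424 = 106 kcal; carbohydrate: 318 kcal.
Fat: 106 kcal ÷ 9 kcal/g = 11.7778 g.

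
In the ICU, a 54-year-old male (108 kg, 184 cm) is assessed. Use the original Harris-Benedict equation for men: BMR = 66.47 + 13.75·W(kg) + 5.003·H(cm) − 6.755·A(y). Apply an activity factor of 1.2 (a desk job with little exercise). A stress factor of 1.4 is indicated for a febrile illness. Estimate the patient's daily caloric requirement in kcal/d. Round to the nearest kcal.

3540 kcal/d

Harris-Benedict: BMR = 66.47 + 13.75(108) + 5.003(184) − 6.755(54) = 2107.252 kcal/day.
TEE = BMR × activity factor = 2107.252 × 1.2 = 2528.7024 kcal/day.
Apply stress factor: 2528.7024 × 1.4 = 3540.1834 kcal/day.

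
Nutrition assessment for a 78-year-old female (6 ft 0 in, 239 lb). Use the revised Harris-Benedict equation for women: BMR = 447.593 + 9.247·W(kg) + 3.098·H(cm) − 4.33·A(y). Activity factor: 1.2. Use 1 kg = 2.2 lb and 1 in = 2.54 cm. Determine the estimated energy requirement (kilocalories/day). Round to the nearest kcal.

2017 kilocalories/day

Convert to metric: weight = 239 ÷ 2.2 = 108.6364 kg; height = (6×12 + 0) × 2.54 = 72 × 2.54 = 182.88 cm.
Harris-Benedict: BMR = 447.593 + 9.247(108.6364) + 3.098(182.88) − 4.33(78) = 1680.9757 kcal/day.
TEE = BMR × activity factor = 1680.9757 × 1.2 = 2017.1708 kcal/day.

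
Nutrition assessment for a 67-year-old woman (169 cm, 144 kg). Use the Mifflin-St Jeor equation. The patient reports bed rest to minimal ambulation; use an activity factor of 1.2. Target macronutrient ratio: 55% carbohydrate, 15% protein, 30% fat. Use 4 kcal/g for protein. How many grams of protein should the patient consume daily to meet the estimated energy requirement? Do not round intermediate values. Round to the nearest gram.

Mifflin-St Jeor (female): BMR = 10(144) + 6.25(169) − 5(67) − 161 = 1440 + 1056.25 − 335 − 161 = 2000.25 kcal/day.
TEE = 2000.25 × 1.2 = 2400.3 kcal/day.
Protein energy = 15% × 2400.3 = 360.045 kcal.
Protein = 360.045 ÷ 4 kcal/g = 90.0113 g.

90 g/day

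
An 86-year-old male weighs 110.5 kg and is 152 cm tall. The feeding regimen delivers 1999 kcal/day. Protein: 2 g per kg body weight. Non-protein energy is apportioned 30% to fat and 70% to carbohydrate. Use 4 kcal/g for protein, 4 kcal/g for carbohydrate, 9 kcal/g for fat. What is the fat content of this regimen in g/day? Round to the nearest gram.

37 g/day

Protein = 2 × 110.5 = 221 g → 221 × 4 = 884 kcal.
Non-protein calories = 1999 − 884 = 1115 kcal.
Fat: 30% × 1115 = 334.5 kcal; carbohydrate: 780.5 kcal.
Fat: 334.5 kcal ÷ 9 kcal/g = 37.1667 g.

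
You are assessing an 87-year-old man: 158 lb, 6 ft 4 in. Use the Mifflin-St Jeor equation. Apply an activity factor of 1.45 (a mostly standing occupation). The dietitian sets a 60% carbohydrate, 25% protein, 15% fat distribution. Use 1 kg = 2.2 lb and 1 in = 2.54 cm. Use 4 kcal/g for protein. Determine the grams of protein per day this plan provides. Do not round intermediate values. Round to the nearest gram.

135 g/day

Convert to metric: weight = 158 ÷ 2.2 = 71.8182 kg; height = (6×12 + 4) × 2.54 = 76 × 2.54 = 193.04 cm.
Mifflin-St Jeor (male): BMR = 10(71.8182) + 6.25(193.04) − 5(87) + 5 = 718.1818 + 1206.5 − 435 + 5 = 1494.6818 kcal/day.
TEE = 1494.6818 × 1.45 = 2167.2886 kcal/day.
Protein energy = 25% × 2167.2886 = 541.8222 kcal.
Protein = 541.8222 ÷ 4 kcal/g = 135.4555 g.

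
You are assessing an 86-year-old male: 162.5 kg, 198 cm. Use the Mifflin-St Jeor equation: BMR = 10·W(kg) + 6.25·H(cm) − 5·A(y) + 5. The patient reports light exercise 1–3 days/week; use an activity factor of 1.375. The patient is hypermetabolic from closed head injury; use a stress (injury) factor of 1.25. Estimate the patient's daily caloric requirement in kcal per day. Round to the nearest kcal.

4189 kcal per day

Mifflin-St Jeor (male): BMR = 10(162.5) + 6.25(198) − 5(86) + 5 = 1625 + 1237.5 − 430 + 5 = 2437.5 kcal/day.
TEE = BMR × activity factor = 2437.5 × 1.375 = 3351.5625 kcal/day.
Apply stress factor: 3351.5625 × 1.25 = 4189.4531 kcal/day.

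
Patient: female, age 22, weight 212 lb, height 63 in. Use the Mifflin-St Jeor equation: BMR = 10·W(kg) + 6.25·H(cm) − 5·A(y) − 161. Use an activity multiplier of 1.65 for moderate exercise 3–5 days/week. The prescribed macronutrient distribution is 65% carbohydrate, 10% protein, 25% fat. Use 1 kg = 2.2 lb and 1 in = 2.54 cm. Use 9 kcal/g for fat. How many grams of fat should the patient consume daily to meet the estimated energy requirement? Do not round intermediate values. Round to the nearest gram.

78 g/day

Convert to metric: weight = 212 ÷ 2.2 = 96.3636 kg; height = 63 × 2.54 = 160.02 cm.
Mifflin-St Jeor (female): BMR = 10(96.3636) + 6.25(160.02) − 5(22) − 161 = 963.6364 + 1000.125 − 110 − 161 = 1692.7614 kcal/day.
TEE = 1692.7614 × 1.65 = 2793.0563 kcal/day.
Fat energy = 25% × 2793.0563 = 698.2641 kcal.
Fat = 698.2641 ÷ 9 kcal/g = 77.5849 g.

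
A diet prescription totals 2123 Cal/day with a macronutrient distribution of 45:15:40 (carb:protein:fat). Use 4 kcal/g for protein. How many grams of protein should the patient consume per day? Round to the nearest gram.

Protein energy = 15% × 2123 = 318.45 kcal.
At 4 kcal/g: 318.45 ÷ 4 = 79.6125 g.

80 g/day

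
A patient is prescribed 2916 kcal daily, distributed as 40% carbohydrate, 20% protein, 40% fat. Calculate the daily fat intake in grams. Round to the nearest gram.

130 g/day

Fat energy = 40% × 2916 = 1166.4 kcal.
At 9 kcal/g: 1166.4 ÷ 9 = 129.6 g.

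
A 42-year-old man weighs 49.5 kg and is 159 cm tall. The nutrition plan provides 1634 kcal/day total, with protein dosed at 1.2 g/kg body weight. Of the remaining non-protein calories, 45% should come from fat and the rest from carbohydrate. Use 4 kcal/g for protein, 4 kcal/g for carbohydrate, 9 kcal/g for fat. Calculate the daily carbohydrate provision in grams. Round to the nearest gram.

192 g/day

Protein = 1.2 × 49.5 = 59.4 g → 59.4 × 4 = 237.6 kcal.
Non-protein calories = 1634 − 237.6 = 1396.4 kcal.
Fat: 45% × 1396.4 = 628.38 kcal; carbohydrate: 768.02 kcal.
Carbohydrate: 768.02 kcal ÷ 4 kcal/g = 192.005 g.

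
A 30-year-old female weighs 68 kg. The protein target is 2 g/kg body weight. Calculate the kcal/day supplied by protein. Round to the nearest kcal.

Protein = 2 g/kg × 68 kg = 136 g/day.
Protein energy = 136 g × 4 kcal/g = 544 kcal/day.

544 kcal/day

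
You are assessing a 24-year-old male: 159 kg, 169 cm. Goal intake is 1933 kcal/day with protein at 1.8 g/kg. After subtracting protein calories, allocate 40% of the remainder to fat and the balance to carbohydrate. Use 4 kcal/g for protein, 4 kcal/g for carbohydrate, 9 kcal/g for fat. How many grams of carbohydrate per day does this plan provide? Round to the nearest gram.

118 g/day

Protein = 1.8 × 159 = 286.2 g → 286.2 × 4 = 1144.8 kcal.
Non-protein calories = 1933 − 1144.8 = 788.2 kcal.
Fat: 40% × 788.2 = 315.28 kcal; carbohydrate: 472.92 kcal.
Carbohydrate: 472.92 kcal ÷ 4 kcal/g = 118.23 g.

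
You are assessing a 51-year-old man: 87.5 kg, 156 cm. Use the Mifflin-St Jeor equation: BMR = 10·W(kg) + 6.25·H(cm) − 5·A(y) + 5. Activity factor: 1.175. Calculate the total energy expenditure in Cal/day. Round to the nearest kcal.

Mifflin-St Jeor (male): BMR = 10(87.5) + 6.25(156) − 5(51) + 5 = 875 + 975 − 255 + 5 = 1600 kcal/day.
TEE = BMR × activity factor = 1600 × 1.175 = 1880 kcal/day.

1880 Cal/day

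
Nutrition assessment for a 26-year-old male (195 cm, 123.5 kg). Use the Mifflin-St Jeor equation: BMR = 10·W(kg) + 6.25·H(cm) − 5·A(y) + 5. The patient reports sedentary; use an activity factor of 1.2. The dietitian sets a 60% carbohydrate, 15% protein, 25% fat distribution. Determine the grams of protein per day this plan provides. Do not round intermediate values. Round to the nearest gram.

Mifflin-St Jeor (male): BMR = 10(123.5) + 6.25(195) − 5(26) + 5 = 1235 + 1218.75 − 130 + 5 = 2328.75 kcal/day.
TEE = 2328.75 × 1.2 = 2794.5 kcal/day.
Protein energy = 15% × 2794.5 = 419.175 kcal.
Protein = 419.175 ÷ 4 kcal/g = 104.7938 g.

105 g/day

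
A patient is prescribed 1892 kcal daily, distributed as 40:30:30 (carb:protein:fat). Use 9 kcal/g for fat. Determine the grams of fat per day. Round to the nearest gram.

Fat energy = 30% × 1892 = 567.6 kcal.
At 9 kcal/g: 567.6 ÷ 9 = 63.0667 g.

63 g/day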